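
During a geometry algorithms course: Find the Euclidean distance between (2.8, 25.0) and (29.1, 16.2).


dx=26.3, dy=-8.8
d^2 = 26.3^2 + (-8.8)^2 = 769.13
d = sqrt(769.13) = 27.7332

27.7332


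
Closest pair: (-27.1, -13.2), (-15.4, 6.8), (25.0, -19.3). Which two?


d(P0,P1) = 23.1709, d(P0,P2) = 52.4559, d(P1,P2) = 48.0975
Closest: P0 and P1

Closest pair: (-27.1, -13.2) and (-15.4, 6.8), distance = 23.1709


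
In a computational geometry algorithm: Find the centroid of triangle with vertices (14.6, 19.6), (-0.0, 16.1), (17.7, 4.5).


Centroid = ((x_A+x_B+x_C)/3, (y_A+y_B+y_C)/3)
= ((14.6+0+17.7)/3, (19.6+16.1+4.5)/3)
= (10.7667, 13.4)

(10.7667, 13.4)


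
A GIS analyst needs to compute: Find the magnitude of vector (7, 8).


|u| = sqrt(7^2 + 8^2) = sqrt(113) = 10.6301

10.6301


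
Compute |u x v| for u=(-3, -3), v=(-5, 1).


|u x v| = |(-3)*1 - (-3)*(-5)|
= |(-3) - 15| = 18

18


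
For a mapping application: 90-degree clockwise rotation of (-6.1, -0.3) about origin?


90° CW: (x,y) -> (y, -x)
(-6.1,-0.3) -> (-0.3, 6.1)

(-0.3, 6.1)


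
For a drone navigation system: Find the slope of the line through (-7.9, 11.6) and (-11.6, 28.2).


slope = (y2-y1)/(x2-x1) = (28.2-11.6)/((-11.6)-(-7.9)) = 16.6/(-3.7) = -4.4865

-4.4865


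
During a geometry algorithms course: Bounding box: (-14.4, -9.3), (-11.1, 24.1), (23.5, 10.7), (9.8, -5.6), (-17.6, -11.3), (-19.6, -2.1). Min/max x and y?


x range: [-19.6, 23.5]
y range: [-11.3, 24.1]
Bounding box: (-19.6,-11.3) to (23.5,24.1)

(-19.6,-11.3) to (23.5,24.1)


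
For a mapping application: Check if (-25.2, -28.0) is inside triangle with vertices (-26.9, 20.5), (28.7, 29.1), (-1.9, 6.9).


Cross products: AB x AP = -2711.22, BC x BP = 550.68, CA x CP = 1189.38
All same sign? no

No, outside


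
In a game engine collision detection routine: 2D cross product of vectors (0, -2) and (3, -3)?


u x v = u_x*v_y - u_y*v_x = 0*(-3) - (-2)*3
= 0 - (-6) = 6

6


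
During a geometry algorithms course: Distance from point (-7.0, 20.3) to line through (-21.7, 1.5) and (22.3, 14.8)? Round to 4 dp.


|cross product| = 631.69
|line direction| = sqrt(2112.89) = 45.9662
Distance = 631.69/sqrt(2112.89) = 13.7425

13.7425


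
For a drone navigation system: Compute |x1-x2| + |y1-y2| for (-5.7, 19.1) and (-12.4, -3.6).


|(-5.7)-(-12.4)| + |19.1-(-3.6)| = 6.7 + 22.7 = 29.4

29.4


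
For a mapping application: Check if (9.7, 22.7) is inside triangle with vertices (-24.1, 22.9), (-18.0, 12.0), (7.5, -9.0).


Cross products: AB x AP = 367.2, BC x BP = 854.55, CA x CP = -1071.9
All same sign? no

No, outside


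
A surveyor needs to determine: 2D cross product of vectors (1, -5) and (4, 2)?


u x v = u_x*v_y - u_y*v_x = 1*2 - (-5)*4
= 2 - (-20) = 22

22


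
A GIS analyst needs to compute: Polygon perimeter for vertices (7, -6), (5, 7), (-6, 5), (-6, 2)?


Sides: (7, -6)->(5, 7): sqrt(173) = 13.152946, (5, 7)->(-6, 5): sqrt(125) = 11.18034, (-6, 5)->(-6, 2): sqrt(9) = 3, (-6, 2)->(7, -6): sqrt(233) = 15.264338
Sum = 42.597624
Perimeter = 42.5976

42.5976


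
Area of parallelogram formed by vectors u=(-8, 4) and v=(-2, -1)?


|u x v| = |(-8)*(-1) - 4*(-2)|
= |8 - (-8)| = 16

16


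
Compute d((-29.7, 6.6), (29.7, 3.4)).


dx=59.4, dy=-3.2
d^2 = 59.4^2 + (-3.2)^2 = 3538.6
d = sqrt(3538.6) = 59.4861

59.4861


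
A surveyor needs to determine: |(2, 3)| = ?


|u| = sqrt(2^2 + 3^2) = sqrt(13) = 3.6056

3.6056


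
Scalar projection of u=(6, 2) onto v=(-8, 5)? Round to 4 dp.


u.v = -38, |v| = sqrt(89) = 9.434
Scalar projection = u.v / |v| = -38 / sqrt(89) = -4.028

-4.028


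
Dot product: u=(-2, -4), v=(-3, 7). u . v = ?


u . v = u_x*v_x + u_y*v_y = (-2)*(-3) + (-4)*7
= 6 + (-28) = -22

-22


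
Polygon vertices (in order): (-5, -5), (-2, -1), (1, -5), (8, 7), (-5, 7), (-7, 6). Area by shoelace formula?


Shoelace sum: ((-5)*(-1) - (-2)*(-5)) + ((-2)*(-5) - 1*(-1)) + (1*7 - 8*(-5)) + (8*7 - (-5)*7) + ((-5)*6 - (-7)*7) + ((-7)*(-5) - (-5)*6)
= 228
Area = |228|/2 = 114

114


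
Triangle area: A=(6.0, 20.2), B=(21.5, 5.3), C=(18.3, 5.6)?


Area = |x_A(y_B-y_C) + x_B(y_C-y_A) + x_C(y_A-y_B)|/2
= |(-1.8) + (-313.9) + 272.67|/2
= 43.03/2 = 21.515

21.515


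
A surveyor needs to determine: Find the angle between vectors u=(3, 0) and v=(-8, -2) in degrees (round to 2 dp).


u.v = -24, |u| = sqrt(9) = 3, |v| = sqrt(68) = 8.2462
cos(theta) = u.v/(|u||v|) = -24/sqrt(612) = -0.970143
theta = acos(-0.970143) = 165.96 degrees

165.96 degrees


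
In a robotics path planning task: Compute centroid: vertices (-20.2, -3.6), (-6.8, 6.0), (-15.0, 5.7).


Centroid = ((x_A+x_B+x_C)/3, (y_A+y_B+y_C)/3)
= (((-20.2)+(-6.8)+(-15))/3, ((-3.6)+6+5.7)/3)
= (-14, 2.7)

(-14, 2.7)


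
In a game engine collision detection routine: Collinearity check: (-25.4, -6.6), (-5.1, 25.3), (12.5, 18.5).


Cross product: ((-5.1)-(-25.4))*(18.5-(-6.6)) - (25.3-(-6.6))*(12.5-(-25.4))
= -699.48

No, not collinear


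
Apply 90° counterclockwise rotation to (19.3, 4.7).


90° CCW: (x,y) -> (-y, x)
(19.3,4.7) -> (-4.7, 19.3)

(-4.7, 19.3)


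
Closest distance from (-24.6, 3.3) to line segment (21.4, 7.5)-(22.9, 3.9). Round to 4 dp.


Project P onto AB: t = 0 (clamped to [0,1])
Closest point on segment: (21.4, 7.5)
Distance: 46.1913

46.1913


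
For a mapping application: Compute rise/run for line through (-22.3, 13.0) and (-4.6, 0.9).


slope = (y2-y1)/(x2-x1) = (0.9-13)/((-4.6)-(-22.3)) = (-12.1)/17.7 = -0.6836

-0.6836


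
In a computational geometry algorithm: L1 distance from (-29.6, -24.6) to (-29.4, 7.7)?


|(-29.6)-(-29.4)| + |(-24.6)-7.7| = 0.2 + 32.3 = 32.5

32.5


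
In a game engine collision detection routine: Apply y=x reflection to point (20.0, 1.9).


Reflection over y=x: (x,y) -> (y,x)
(20, 1.9) -> (1.9, 20)

(1.9, 20)


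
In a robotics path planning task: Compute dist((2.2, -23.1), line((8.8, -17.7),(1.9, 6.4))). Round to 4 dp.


|cross product| = 196.32
|line direction| = sqrt(628.42) = 25.0683
Distance = 196.32/sqrt(628.42) = 7.8314

7.8314


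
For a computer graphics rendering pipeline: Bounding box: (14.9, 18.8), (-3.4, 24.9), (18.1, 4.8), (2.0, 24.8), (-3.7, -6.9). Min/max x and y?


x range: [-3.7, 18.1]
y range: [-6.9, 24.9]
Bounding box: (-3.7,-6.9) to (18.1,24.9)

(-3.7,-6.9) to (18.1,24.9)


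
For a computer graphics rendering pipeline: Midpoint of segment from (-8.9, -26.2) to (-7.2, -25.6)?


M = (((-8.9)+(-7.2))/2, ((-26.2)+(-25.6))/2)
= (-8.05, -25.9)

(-8.05, -25.9)


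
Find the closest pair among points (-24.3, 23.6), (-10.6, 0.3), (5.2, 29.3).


d(P0,P1) = 27.0292, d(P0,P2) = 30.0456, d(P1,P2) = 33.0248
Closest: P0 and P1

Closest pair: (-24.3, 23.6) and (-10.6, 0.3), distance = 27.0292


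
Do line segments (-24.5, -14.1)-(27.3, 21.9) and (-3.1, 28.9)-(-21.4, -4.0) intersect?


Cross products: d1=82.84, d2=1128.26, d3=1457, d4=411.58
d1*d2 < 0 and d3*d4 < 0? no

No, they don't intersect


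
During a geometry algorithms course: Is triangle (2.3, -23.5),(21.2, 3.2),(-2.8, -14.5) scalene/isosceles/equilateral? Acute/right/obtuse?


Side lengths squared: AB^2=1070.1, BC^2=889.29, CA^2=107.01
Sorted: [107.01, 889.29, 1070.1]
By sides: Scalene, By angles: Obtuse

Scalene, Obtuse


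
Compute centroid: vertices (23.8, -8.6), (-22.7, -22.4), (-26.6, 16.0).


Centroid = ((x_A+x_B+x_C)/3, (y_A+y_B+y_C)/3)
= ((23.8+(-22.7)+(-26.6))/3, ((-8.6)+(-22.4)+16)/3)
= (-8.5, -5)

(-8.5, -5)


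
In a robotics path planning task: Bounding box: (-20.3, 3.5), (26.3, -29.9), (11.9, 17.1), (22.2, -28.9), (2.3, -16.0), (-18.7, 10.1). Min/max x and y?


x range: [-20.3, 26.3]
y range: [-29.9, 17.1]
Bounding box: (-20.3,-29.9) to (26.3,17.1)

(-20.3,-29.9) to (26.3,17.1)


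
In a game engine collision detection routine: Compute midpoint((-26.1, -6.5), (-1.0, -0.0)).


M = (((-26.1)+(-1))/2, ((-6.5)+0)/2)
= (-13.55, -3.25)

(-13.55, -3.25)


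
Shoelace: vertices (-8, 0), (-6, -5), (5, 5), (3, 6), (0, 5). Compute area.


Shoelace sum: ((-8)*(-5) - (-6)*0) + ((-6)*5 - 5*(-5)) + (5*6 - 3*5) + (3*5 - 0*6) + (0*0 - (-8)*5)
= 105
Area = |105|/2 = 52.5

52.5


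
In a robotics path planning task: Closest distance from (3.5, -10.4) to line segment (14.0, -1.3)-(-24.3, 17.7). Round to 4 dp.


Project P onto AB: t = 0.1254 (clamped to [0,1])
Closest point on segment: (9.1965, 1.0829)
Distance: 12.8183

12.8183


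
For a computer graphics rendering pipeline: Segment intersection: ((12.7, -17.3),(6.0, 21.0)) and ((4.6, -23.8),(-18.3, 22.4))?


Cross products: d1=-523.07, d2=-1090.6, d3=353.78, d4=921.31
d1*d2 < 0 and d3*d4 < 0? no

No, they don't intersect


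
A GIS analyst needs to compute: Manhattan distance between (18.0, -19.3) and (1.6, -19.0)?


|18-1.6| + |(-19.3)-(-19)| = 16.4 + 0.3 = 16.7

16.7


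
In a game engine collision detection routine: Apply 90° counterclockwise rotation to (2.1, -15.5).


90° CCW: (x,y) -> (-y, x)
(2.1,-15.5) -> (15.5, 2.1)

(15.5, 2.1)


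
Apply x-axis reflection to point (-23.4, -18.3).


Reflection over x-axis: (x,y) -> (x,-y)
(-23.4, -18.3) -> (-23.4, 18.3)

(-23.4, 18.3)


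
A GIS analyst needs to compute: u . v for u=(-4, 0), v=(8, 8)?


u . v = u_x*v_x + u_y*v_y = (-4)*8 + 0*8
= (-32) + 0 = -32

-32


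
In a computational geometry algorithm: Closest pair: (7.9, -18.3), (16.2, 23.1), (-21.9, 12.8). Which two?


d(P0,P1) = 42.2238, d(P0,P2) = 43.0726, d(P1,P2) = 39.4677
Closest: P1 and P2

Closest pair: (16.2, 23.1) and (-21.9, 12.8), distance = 39.4677


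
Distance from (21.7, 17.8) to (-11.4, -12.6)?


dx=-33.1, dy=-30.4
d^2 = (-33.1)^2 + (-30.4)^2 = 2019.77
d = sqrt(2019.77) = 44.9419

44.9419


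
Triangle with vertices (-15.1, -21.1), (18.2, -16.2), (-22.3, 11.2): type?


Side lengths squared: AB^2=1132.9, BC^2=2391.01, CA^2=1095.13
Sorted: [1095.13, 1132.9, 2391.01]
By sides: Scalene, By angles: Obtuse

Scalene, Obtuse


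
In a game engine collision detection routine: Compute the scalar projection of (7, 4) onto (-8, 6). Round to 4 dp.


u.v = -32, |v| = sqrt(100) = 10
Scalar projection = u.v / |v| = -32 / sqrt(100) = -3.2

-3.2


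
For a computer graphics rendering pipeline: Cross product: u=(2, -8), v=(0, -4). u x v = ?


u x v = u_x*v_y - u_y*v_x = 2*(-4) - (-8)*0
= (-8) - 0 = -8

-8


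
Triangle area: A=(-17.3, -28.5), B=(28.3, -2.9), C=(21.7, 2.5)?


Area = |x_A(y_B-y_C) + x_B(y_C-y_A) + x_C(y_A-y_B)|/2
= |93.42 + 877.3 + (-555.52)|/2
= 415.2/2 = 207.6

207.6


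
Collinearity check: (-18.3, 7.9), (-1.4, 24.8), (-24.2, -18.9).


Cross product: ((-1.4)-(-18.3))*((-18.9)-7.9) - (24.8-7.9)*((-24.2)-(-18.3))
= -353.21

No, not collinear


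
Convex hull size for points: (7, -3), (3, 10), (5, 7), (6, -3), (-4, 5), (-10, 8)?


Convex hull vertices (CCW): (-10, 8), (6, -3), (7, -3), (5, 7), (3, 10)
Count = 5

5


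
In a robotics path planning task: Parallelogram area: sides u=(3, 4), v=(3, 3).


|u x v| = |3*3 - 4*3|
= |9 - 12| = 3

3


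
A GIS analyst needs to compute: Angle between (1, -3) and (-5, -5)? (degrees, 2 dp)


u.v = 10, |u| = sqrt(10) = 3.1623, |v| = sqrt(50) = 7.0711
cos(theta) = u.v/(|u||v|) = 10/sqrt(500) = 0.447214
theta = acos(0.447214) = 63.43 degrees

63.43 degrees


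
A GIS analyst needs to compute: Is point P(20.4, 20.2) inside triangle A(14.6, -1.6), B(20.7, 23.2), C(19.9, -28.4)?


Cross products: AB x AP = -10.86, BC x BP = -13.08, CA x CP = -270.98
All same sign? yes

Yes, inside


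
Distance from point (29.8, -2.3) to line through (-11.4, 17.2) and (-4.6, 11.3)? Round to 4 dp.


|cross product| = 110.48
|line direction| = sqrt(81.05) = 9.0028
Distance = 110.48/sqrt(81.05) = 12.2718

12.2718


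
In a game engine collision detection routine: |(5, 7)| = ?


|u| = sqrt(5^2 + 7^2) = sqrt(74) = 8.6023

8.6023


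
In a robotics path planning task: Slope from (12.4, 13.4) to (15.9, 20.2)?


slope = (y2-y1)/(x2-x1) = (20.2-13.4)/(15.9-12.4) = 6.8/3.5 = 1.9429

1.9429


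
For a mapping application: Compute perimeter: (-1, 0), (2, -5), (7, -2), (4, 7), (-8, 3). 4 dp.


Sides: (-1, 0)->(2, -5): sqrt(34) = 5.830952, (2, -5)->(7, -2): sqrt(34) = 5.830952, (7, -2)->(4, 7): sqrt(90) = 9.486833, (4, 7)->(-8, 3): sqrt(160) = 12.649111, (-8, 3)->(-1, 0): sqrt(58) = 7.615773
Sum = 41.413621
Perimeter = 41.4136

41.4136


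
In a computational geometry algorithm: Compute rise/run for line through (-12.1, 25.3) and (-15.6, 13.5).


slope = (y2-y1)/(x2-x1) = (13.5-25.3)/((-15.6)-(-12.1)) = (-11.8)/(-3.5) = 3.3714

3.3714


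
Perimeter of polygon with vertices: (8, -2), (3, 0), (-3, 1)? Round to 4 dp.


Sides: (8, -2)->(3, 0): sqrt(29) = 5.385165, (3, 0)->(-3, 1): sqrt(37) = 6.082763, (-3, 1)->(8, -2): sqrt(130) = 11.401754
Sum = 22.869682
Perimeter = 22.8697

22.8697


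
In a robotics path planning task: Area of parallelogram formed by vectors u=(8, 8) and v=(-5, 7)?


|u x v| = |8*7 - 8*(-5)|
= |56 - (-40)| = 96

96


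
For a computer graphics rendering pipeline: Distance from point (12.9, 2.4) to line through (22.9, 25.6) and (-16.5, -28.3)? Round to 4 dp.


|cross product| = 375.08
|line direction| = sqrt(4457.57) = 66.765
Distance = 375.08/sqrt(4457.57) = 5.6179

5.6179


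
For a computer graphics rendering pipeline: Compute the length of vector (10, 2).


|u| = sqrt(10^2 + 2^2) = sqrt(104) = 10.198

10.198


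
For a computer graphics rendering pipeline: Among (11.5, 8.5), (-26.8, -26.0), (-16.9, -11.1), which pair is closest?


d(P0,P1) = 51.5475, d(P0,P2) = 34.5068, d(P1,P2) = 17.8891
Closest: P1 and P2

Closest pair: (-26.8, -26.0) and (-16.9, -11.1), distance = 17.8891


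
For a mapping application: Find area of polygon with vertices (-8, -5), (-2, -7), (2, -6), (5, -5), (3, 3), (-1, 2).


Shoelace sum: ((-8)*(-7) - (-2)*(-5)) + ((-2)*(-6) - 2*(-7)) + (2*(-5) - 5*(-6)) + (5*3 - 3*(-5)) + (3*2 - (-1)*3) + ((-1)*(-5) - (-8)*2)
= 152
Area = |152|/2 = 76

76


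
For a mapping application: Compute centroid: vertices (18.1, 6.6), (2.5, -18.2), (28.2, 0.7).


Centroid = ((x_A+x_B+x_C)/3, (y_A+y_B+y_C)/3)
= ((18.1+2.5+28.2)/3, (6.6+(-18.2)+0.7)/3)
= (16.2667, -3.6333)

(16.2667, -3.6333)


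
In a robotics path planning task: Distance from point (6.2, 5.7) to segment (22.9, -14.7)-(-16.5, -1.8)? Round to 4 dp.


Project P onto AB: t = 0.5359 (clamped to [0,1])
Closest point on segment: (1.7844, -7.7865)
Distance: 14.191

14.191


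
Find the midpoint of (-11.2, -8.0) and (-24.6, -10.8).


M = (((-11.2)+(-24.6))/2, ((-8)+(-10.8))/2)
= (-17.9, -9.4)

(-17.9, -9.4)


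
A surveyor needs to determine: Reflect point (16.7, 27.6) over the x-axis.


Reflection over x-axis: (x,y) -> (x,-y)
(16.7, 27.6) -> (16.7, -27.6)

(16.7, -27.6)


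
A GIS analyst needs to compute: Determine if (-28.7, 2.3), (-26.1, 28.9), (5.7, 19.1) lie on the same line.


Cross product: ((-26.1)-(-28.7))*(19.1-2.3) - (28.9-2.3)*(5.7-(-28.7))
= -871.36

No, not collinear


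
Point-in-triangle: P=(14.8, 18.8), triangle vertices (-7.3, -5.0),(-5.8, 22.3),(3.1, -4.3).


Cross products: AB x AP = -567.63, BC x BP = 516.81, CA x CP = -232.05
All same sign? no

No, outside


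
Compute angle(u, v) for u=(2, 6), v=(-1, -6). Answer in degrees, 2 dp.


u.v = -38, |u| = sqrt(40) = 6.3246, |v| = sqrt(37) = 6.0828
cos(theta) = u.v/(|u||v|) = -38/sqrt(1480) = -0.987763
theta = acos(-0.987763) = 171.03 degrees

171.03 degrees


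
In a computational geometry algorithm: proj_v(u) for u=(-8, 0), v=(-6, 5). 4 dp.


u.v = 48, |v| = sqrt(61) = 7.8102
Scalar projection = u.v / |v| = 48 / sqrt(61) = 6.1458

6.1458


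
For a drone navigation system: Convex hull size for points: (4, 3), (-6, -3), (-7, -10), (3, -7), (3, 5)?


Convex hull vertices (CCW): (-7, -10), (3, -7), (4, 3), (3, 5), (-6, -3)
Count = 5

5


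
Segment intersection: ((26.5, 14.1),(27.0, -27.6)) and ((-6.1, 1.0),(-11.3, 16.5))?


Cross products: d1=-573.42, d2=-364.33, d3=-1365.97, d4=-1575.06
d1*d2 < 0 and d3*d4 < 0? no

No, they don't intersect


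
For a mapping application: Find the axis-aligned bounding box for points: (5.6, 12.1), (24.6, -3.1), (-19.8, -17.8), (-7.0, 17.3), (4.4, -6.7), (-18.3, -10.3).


x range: [-19.8, 24.6]
y range: [-17.8, 17.3]
Bounding box: (-19.8,-17.8) to (24.6,17.3)

(-19.8,-17.8) to (24.6,17.3)


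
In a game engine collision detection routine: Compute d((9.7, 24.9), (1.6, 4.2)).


dx=-8.1, dy=-20.7
d^2 = (-8.1)^2 + (-20.7)^2 = 494.1
d = sqrt(494.1) = 22.2284

22.2284


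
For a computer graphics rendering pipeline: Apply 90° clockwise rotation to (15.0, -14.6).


90° CW: (x,y) -> (y, -x)
(15,-14.6) -> (-14.6, -15)

(-14.6, -15)


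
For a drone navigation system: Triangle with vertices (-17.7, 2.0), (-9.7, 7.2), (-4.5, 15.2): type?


Side lengths squared: AB^2=91.04, BC^2=91.04, CA^2=348.48
Sorted: [91.04, 91.04, 348.48]
By sides: Isosceles, By angles: Obtuse

Isosceles, Obtuse


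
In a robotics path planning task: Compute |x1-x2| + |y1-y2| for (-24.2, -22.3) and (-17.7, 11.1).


|(-24.2)-(-17.7)| + |(-22.3)-11.1| = 6.5 + 33.4 = 39.9

39.9


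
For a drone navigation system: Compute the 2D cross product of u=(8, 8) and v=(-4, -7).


u x v = u_x*v_y - u_y*v_x = 8*(-7) - 8*(-4)
= (-56) - (-32) = -24

-24


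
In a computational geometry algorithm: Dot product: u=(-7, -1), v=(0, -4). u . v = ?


u . v = u_x*v_x + u_y*v_y = (-7)*0 + (-1)*(-4)
= 0 + 4 = 4

4


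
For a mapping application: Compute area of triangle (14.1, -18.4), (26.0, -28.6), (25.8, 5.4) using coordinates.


Area = |x_A(y_B-y_C) + x_B(y_C-y_A) + x_C(y_A-y_B)|/2
= |(-479.4) + 618.8 + 263.16|/2
= 402.56/2 = 201.28

201.28


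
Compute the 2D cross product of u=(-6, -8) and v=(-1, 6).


u x v = u_x*v_y - u_y*v_x = (-6)*6 - (-8)*(-1)
= (-36) - 8 = -44

-44


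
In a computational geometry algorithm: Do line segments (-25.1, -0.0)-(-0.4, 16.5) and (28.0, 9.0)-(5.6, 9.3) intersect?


Cross products: d1=217.53, d2=-159.48, d3=-653.85, d4=-276.84
d1*d2 < 0 and d3*d4 < 0? no

No, they don't intersect


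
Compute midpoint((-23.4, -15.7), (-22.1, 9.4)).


M = (((-23.4)+(-22.1))/2, ((-15.7)+9.4)/2)
= (-22.75, -3.15)

(-22.75, -3.15)


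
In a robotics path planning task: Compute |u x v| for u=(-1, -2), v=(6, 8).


|u x v| = |(-1)*8 - (-2)*6|
= |(-8) - (-12)| = 4

4


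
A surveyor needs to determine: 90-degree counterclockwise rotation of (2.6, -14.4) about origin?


90° CCW: (x,y) -> (-y, x)
(2.6,-14.4) -> (14.4, 2.6)

(14.4, 2.6)


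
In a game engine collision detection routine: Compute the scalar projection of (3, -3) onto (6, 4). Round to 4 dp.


u.v = 6, |v| = sqrt(52) = 7.2111
Scalar projection = u.v / |v| = 6 / sqrt(52) = 0.8321

0.8321


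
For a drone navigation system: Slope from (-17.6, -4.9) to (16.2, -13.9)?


slope = (y2-y1)/(x2-x1) = ((-13.9)-(-4.9))/(16.2-(-17.6)) = (-9)/33.8 = -0.2663

-0.2663


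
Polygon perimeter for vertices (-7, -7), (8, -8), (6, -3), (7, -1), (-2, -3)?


Sides: (-7, -7)->(8, -8): sqrt(226) = 15.033296, (8, -8)->(6, -3): sqrt(29) = 5.385165, (6, -3)->(7, -1): sqrt(5) = 2.236068, (7, -1)->(-2, -3): sqrt(85) = 9.219544, (-2, -3)->(-7, -7): sqrt(41) = 6.403124
Sum = 38.277197
Perimeter = 38.2772

38.2772


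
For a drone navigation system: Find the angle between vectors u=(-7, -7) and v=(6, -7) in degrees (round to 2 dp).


u.v = 7, |u| = sqrt(98) = 9.8995, |v| = sqrt(85) = 9.2195
cos(theta) = u.v/(|u||v|) = 7/sqrt(8330) = 0.076696
theta = acos(0.076696) = 85.6 degrees

85.6 degrees


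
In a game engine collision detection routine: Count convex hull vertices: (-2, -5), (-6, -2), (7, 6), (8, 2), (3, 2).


Convex hull vertices (CCW): (-6, -2), (-2, -5), (8, 2), (7, 6)
Count = 4

4


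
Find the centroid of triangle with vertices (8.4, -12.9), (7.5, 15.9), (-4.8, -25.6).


Centroid = ((x_A+x_B+x_C)/3, (y_A+y_B+y_C)/3)
= ((8.4+7.5+(-4.8))/3, ((-12.9)+15.9+(-25.6))/3)
= (3.7, -7.5333)

(3.7, -7.5333)


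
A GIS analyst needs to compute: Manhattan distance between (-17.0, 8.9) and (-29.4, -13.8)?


|(-17)-(-29.4)| + |8.9-(-13.8)| = 12.4 + 22.7 = 35.1

35.1


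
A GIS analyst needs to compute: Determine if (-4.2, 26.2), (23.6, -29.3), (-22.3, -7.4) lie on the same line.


Cross product: (23.6-(-4.2))*((-7.4)-26.2) - ((-29.3)-26.2)*((-22.3)-(-4.2))
= -1938.63

No, not collinear


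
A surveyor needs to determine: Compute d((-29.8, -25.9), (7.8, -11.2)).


dx=37.6, dy=14.7
d^2 = 37.6^2 + 14.7^2 = 1629.85
d = sqrt(1629.85) = 40.3714

40.3714


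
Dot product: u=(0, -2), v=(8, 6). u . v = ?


u . v = u_x*v_x + u_y*v_y = 0*8 + (-2)*6
= 0 + (-12) = -12

-12


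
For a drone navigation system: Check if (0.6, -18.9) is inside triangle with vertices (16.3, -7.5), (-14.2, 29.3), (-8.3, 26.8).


Cross products: AB x AP = 925.46, BC x BP = -247.38, CA x CP = -818.95
All same sign? no

No, outside


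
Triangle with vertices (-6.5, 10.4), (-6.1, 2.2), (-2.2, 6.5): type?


Side lengths squared: AB^2=67.4, BC^2=33.7, CA^2=33.7
Sorted: [33.7, 33.7, 67.4]
By sides: Isosceles, By angles: Right

Isosceles, Right


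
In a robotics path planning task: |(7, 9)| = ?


|u| = sqrt(7^2 + 9^2) = sqrt(130) = 11.4018

11.4018


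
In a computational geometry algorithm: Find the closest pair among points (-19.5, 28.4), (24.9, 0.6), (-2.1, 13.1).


d(P0,P1) = 52.3851, d(P0,P2) = 23.17, d(P1,P2) = 29.7532
Closest: P0 and P2

Closest pair: (-19.5, 28.4) and (-2.1, 13.1), distance = 23.17


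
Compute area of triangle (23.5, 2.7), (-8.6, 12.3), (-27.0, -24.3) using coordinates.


Area = |x_A(y_B-y_C) + x_B(y_C-y_A) + x_C(y_A-y_B)|/2
= |860.1 + 232.2 + 259.2|/2
= 1351.5/2 = 675.75

675.75


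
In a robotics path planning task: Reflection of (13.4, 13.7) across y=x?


Reflection over y=x: (x,y) -> (y,x)
(13.4, 13.7) -> (13.7, 13.4)

(13.7, 13.4)


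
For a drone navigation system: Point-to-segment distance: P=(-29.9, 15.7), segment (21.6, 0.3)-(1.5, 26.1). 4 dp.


Project P onto AB: t = 1 (clamped to [0,1])
Closest point on segment: (1.5, 26.1)
Distance: 33.0775

33.0775


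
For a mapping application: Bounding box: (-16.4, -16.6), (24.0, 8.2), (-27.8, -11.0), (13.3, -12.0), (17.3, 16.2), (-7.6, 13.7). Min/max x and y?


x range: [-27.8, 24]
y range: [-16.6, 16.2]
Bounding box: (-27.8,-16.6) to (24,16.2)

(-27.8,-16.6) to (24,16.2)


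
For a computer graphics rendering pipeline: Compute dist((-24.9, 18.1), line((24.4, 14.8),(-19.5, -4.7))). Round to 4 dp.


|cross product| = 1106.22
|line direction| = sqrt(2307.46) = 48.036
Distance = 1106.22/sqrt(2307.46) = 23.029

23.029


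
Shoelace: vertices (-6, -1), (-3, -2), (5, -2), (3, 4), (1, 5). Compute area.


Shoelace sum: ((-6)*(-2) - (-3)*(-1)) + ((-3)*(-2) - 5*(-2)) + (5*4 - 3*(-2)) + (3*5 - 1*4) + (1*(-1) - (-6)*5)
= 91
Area = |91|/2 = 45.5

45.5


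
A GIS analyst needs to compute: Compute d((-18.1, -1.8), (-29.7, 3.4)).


dx=-11.6, dy=5.2
d^2 = (-11.6)^2 + 5.2^2 = 161.6
d = sqrt(161.6) = 12.7122

12.7122


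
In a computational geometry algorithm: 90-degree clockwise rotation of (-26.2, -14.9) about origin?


90° CW: (x,y) -> (y, -x)
(-26.2,-14.9) -> (-14.9, 26.2)

(-14.9, 26.2)


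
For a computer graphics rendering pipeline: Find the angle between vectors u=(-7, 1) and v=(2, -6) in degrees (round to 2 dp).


u.v = -20, |u| = sqrt(50) = 7.0711, |v| = sqrt(40) = 6.3246
cos(theta) = u.v/(|u||v|) = -20/sqrt(2000) = -0.447214
theta = acos(-0.447214) = 116.57 degrees

116.57 degrees


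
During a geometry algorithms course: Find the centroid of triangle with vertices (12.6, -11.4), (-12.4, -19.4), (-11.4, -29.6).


Centroid = ((x_A+x_B+x_C)/3, (y_A+y_B+y_C)/3)
= ((12.6+(-12.4)+(-11.4))/3, ((-11.4)+(-19.4)+(-29.6))/3)
= (-3.7333, -20.1333)

(-3.7333, -20.1333)


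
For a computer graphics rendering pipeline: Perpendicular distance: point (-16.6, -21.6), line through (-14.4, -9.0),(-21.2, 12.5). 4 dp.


|cross product| = 132.98
|line direction| = sqrt(508.49) = 22.5497
Distance = 132.98/sqrt(508.49) = 5.8972

5.8972


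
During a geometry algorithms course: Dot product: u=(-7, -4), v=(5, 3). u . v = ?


u . v = u_x*v_x + u_y*v_y = (-7)*5 + (-4)*3
= (-35) + (-12) = -47

-47


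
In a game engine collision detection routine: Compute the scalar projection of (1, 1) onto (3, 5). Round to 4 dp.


u.v = 8, |v| = sqrt(34) = 5.831
Scalar projection = u.v / |v| = 8 / sqrt(34) = 1.372

1.372


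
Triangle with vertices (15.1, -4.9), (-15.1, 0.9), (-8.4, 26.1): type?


Side lengths squared: AB^2=945.68, BC^2=679.93, CA^2=1513.25
Sorted: [679.93, 945.68, 1513.25]
By sides: Scalene, By angles: Acute

Scalene, Acute


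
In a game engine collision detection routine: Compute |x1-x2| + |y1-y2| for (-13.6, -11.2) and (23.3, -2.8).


|(-13.6)-23.3| + |(-11.2)-(-2.8)| = 36.9 + 8.4 = 45.3

45.3


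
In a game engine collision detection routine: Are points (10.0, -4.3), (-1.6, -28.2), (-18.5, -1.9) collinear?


Cross product: ((-1.6)-10)*((-1.9)-(-4.3)) - ((-28.2)-(-4.3))*((-18.5)-10)
= -708.99

No, not collinear


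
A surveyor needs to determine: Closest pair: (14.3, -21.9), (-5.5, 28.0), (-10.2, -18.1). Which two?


d(P0,P1) = 53.6847, d(P0,P2) = 24.7929, d(P1,P2) = 46.339
Closest: P0 and P2

Closest pair: (14.3, -21.9) and (-10.2, -18.1), distance = 24.7929


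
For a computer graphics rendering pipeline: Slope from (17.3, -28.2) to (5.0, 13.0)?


slope = (y2-y1)/(x2-x1) = (13-(-28.2))/(5-17.3) = 41.2/(-12.3) = -3.3496

-3.3496


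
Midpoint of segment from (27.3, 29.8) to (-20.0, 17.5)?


M = ((27.3+(-20))/2, (29.8+17.5)/2)
= (3.65, 23.65)

(3.65, 23.65)


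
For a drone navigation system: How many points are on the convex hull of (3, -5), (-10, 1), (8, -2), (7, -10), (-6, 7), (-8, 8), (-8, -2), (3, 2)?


Convex hull vertices (CCW): (-10, 1), (-8, -2), (7, -10), (8, -2), (3, 2), (-6, 7), (-8, 8)
Count = 7

7


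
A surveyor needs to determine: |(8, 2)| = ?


|u| = sqrt(8^2 + 2^2) = sqrt(68) = 8.2462

8.2462


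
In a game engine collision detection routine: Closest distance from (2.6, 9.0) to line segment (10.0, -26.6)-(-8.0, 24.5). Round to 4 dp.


Project P onto AB: t = 0.6652 (clamped to [0,1])
Closest point on segment: (-1.9727, 7.3893)
Distance: 4.8481

4.8481


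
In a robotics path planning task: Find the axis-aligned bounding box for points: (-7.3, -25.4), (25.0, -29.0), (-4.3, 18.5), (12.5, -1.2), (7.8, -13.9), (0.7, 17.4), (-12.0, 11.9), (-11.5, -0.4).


x range: [-12, 25]
y range: [-29, 18.5]
Bounding box: (-12,-29) to (25,18.5)

(-12,-29) to (25,18.5)


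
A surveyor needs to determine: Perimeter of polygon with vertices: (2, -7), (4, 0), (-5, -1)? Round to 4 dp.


Sides: (2, -7)->(4, 0): sqrt(53) = 7.28011, (4, 0)->(-5, -1): sqrt(82) = 9.055385, (-5, -1)->(2, -7): sqrt(85) = 9.219544
Sum = 25.555039
Perimeter = 25.555

25.555


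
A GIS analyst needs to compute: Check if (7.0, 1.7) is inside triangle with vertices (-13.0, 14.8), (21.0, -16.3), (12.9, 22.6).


Cross products: AB x AP = 176.6, BC x BP = 398.8, CA x CP = 495.29
All same sign? yes

Yes, inside


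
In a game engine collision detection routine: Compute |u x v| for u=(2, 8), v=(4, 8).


|u x v| = |2*8 - 8*4|
= |16 - 32| = 16

16


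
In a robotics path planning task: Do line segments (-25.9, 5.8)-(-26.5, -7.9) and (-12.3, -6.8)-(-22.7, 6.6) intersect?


Cross products: d1=51.2, d2=201.72, d3=193.88, d4=43.36
d1*d2 < 0 and d3*d4 < 0? no

No, they don't intersect


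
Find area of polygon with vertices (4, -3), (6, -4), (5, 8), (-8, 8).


Shoelace sum: (4*(-4) - 6*(-3)) + (6*8 - 5*(-4)) + (5*8 - (-8)*8) + ((-8)*(-3) - 4*8)
= 166
Area = |166|/2 = 83

83


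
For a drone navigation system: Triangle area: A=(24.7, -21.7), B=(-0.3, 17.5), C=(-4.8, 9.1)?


Area = |x_A(y_B-y_C) + x_B(y_C-y_A) + x_C(y_A-y_B)|/2
= |207.48 + (-9.24) + 188.16|/2
= 386.4/2 = 193.2

193.2


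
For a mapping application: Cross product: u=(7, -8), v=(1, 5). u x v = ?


u x v = u_x*v_y - u_y*v_x = 7*5 - (-8)*1
= 35 - (-8) = 43

43


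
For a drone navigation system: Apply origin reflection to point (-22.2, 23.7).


Reflection over origin: (x,y) -> (-x,-y)
(-22.2, 23.7) -> (22.2, -23.7)

(22.2, -23.7)


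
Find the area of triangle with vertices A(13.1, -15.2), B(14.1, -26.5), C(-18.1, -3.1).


Area = |x_A(y_B-y_C) + x_B(y_C-y_A) + x_C(y_A-y_B)|/2
= |(-306.54) + 170.61 + (-204.53)|/2
= 340.46/2 = 170.23

170.23


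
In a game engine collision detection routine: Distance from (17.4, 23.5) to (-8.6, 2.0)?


dx=-26, dy=-21.5
d^2 = (-26)^2 + (-21.5)^2 = 1138.25
d = sqrt(1138.25) = 33.738

33.738


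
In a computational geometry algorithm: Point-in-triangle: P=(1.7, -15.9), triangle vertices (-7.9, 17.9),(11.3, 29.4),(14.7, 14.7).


Cross products: AB x AP = -759.36, BC x BP = -295.14, CA x CP = 733.16
All same sign? no

No, outside


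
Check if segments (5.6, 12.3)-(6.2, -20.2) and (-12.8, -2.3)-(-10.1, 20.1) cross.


Cross products: d1=-372.74, d2=-473.93, d3=-606.76, d4=-505.57
d1*d2 < 0 and d3*d4 < 0? no

No, they don't intersect


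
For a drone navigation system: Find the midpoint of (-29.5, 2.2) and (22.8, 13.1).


M = (((-29.5)+22.8)/2, (2.2+13.1)/2)
= (-3.35, 7.65)

(-3.35, 7.65)


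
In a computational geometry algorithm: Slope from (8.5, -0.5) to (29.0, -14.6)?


slope = (y2-y1)/(x2-x1) = ((-14.6)-(-0.5))/(29-8.5) = (-14.1)/20.5 = -0.6878

-0.6878


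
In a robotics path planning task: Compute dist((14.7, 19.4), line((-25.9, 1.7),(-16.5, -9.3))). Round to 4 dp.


|cross product| = 612.98
|line direction| = sqrt(209.36) = 14.4693
Distance = 612.98/sqrt(209.36) = 42.3642

42.3642


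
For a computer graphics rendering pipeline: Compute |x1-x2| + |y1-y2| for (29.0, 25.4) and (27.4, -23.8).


|29-27.4| + |25.4-(-23.8)| = 1.6 + 49.2 = 50.8

50.8


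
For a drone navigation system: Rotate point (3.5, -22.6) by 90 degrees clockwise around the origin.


90° CW: (x,y) -> (y, -x)
(3.5,-22.6) -> (-22.6, -3.5)

(-22.6, -3.5)


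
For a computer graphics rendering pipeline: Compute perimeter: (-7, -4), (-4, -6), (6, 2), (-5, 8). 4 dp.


Sides: (-7, -4)->(-4, -6): sqrt(13) = 3.605551, (-4, -6)->(6, 2): sqrt(164) = 12.806248, (6, 2)->(-5, 8): sqrt(157) = 12.529964, (-5, 8)->(-7, -4): sqrt(148) = 12.165525
Sum = 41.107288
Perimeter = 41.1073

41.1073


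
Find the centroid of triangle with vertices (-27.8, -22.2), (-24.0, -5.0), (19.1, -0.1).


Centroid = ((x_A+x_B+x_C)/3, (y_A+y_B+y_C)/3)
= (((-27.8)+(-24)+19.1)/3, ((-22.2)+(-5)+(-0.1))/3)
= (-10.9, -9.1)

(-10.9, -9.1)


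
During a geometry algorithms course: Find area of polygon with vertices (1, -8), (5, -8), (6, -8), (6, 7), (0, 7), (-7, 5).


Shoelace sum: (1*(-8) - 5*(-8)) + (5*(-8) - 6*(-8)) + (6*7 - 6*(-8)) + (6*7 - 0*7) + (0*5 - (-7)*7) + ((-7)*(-8) - 1*5)
= 272
Area = |272|/2 = 136

136


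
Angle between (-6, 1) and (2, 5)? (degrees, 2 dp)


u.v = -7, |u| = sqrt(37) = 6.0828, |v| = sqrt(29) = 5.3852
cos(theta) = u.v/(|u||v|) = -7/sqrt(1073) = -0.213697
theta = acos(-0.213697) = 102.34 degrees

102.34 degrees


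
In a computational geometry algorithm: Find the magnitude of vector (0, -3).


|u| = sqrt(0^2 + (-3)^2) = sqrt(9) = 3

3


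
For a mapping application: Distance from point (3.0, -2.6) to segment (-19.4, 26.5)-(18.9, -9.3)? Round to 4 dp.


Project P onto AB: t = 0.6912 (clamped to [0,1])
Closest point on segment: (7.0718, 1.7561)
Distance: 5.9628

5.9628


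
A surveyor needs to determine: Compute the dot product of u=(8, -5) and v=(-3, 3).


u . v = u_x*v_x + u_y*v_y = 8*(-3) + (-5)*3
= (-24) + (-15) = -39

-39


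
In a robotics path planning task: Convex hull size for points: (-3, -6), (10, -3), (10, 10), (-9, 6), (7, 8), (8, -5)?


Convex hull vertices (CCW): (-9, 6), (-3, -6), (8, -5), (10, -3), (10, 10)
Count = 5

5


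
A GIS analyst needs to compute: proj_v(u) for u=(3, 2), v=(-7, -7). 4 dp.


u.v = -35, |v| = sqrt(98) = 9.8995
Scalar projection = u.v / |v| = -35 / sqrt(98) = -3.5355

-3.5355


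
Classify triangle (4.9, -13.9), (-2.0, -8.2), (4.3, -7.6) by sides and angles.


Side lengths squared: AB^2=80.1, BC^2=40.05, CA^2=40.05
Sorted: [40.05, 40.05, 80.1]
By sides: Isosceles, By angles: Right

Isosceles, Right


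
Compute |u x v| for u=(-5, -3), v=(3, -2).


|u x v| = |(-5)*(-2) - (-3)*3|
= |10 - (-9)| = 19

19


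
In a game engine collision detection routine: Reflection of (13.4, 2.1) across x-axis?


Reflection over x-axis: (x,y) -> (x,-y)
(13.4, 2.1) -> (13.4, -2.1)

(13.4, -2.1)


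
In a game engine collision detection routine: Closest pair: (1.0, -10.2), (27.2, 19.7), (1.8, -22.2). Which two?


d(P0,P1) = 39.7549, d(P0,P2) = 12.0266, d(P1,P2) = 48.9977
Closest: P0 and P2

Closest pair: (1.0, -10.2) and (1.8, -22.2), distance = 12.0266


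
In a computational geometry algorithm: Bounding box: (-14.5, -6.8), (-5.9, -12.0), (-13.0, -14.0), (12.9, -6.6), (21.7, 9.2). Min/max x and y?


x range: [-14.5, 21.7]
y range: [-14, 9.2]
Bounding box: (-14.5,-14) to (21.7,9.2)

(-14.5,-14) to (21.7,9.2)


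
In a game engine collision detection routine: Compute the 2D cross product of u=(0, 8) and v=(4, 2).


u x v = u_x*v_y - u_y*v_x = 0*2 - 8*4
= 0 - 32 = -32

-32


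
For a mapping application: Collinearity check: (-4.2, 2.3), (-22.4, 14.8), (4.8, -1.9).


Cross product: ((-22.4)-(-4.2))*((-1.9)-2.3) - (14.8-2.3)*(4.8-(-4.2))
= -36.06

No, not collinear


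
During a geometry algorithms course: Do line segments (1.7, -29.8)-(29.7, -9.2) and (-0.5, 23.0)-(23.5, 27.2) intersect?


Cross products: d1=-1276.44, d2=-899.64, d3=1523.72, d4=1146.92
d1*d2 < 0 and d3*d4 < 0? no

No, they don't intersect


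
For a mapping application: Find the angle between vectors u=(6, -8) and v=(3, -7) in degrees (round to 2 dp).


u.v = 74, |u| = sqrt(100) = 10, |v| = sqrt(58) = 7.6158
cos(theta) = u.v/(|u||v|) = 74/sqrt(5800) = 0.971668
theta = acos(0.971668) = 13.67 degrees

13.67 degrees


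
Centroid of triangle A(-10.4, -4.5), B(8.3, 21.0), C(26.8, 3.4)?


Centroid = ((x_A+x_B+x_C)/3, (y_A+y_B+y_C)/3)
= (((-10.4)+8.3+26.8)/3, ((-4.5)+21+3.4)/3)
= (8.2333, 6.6333)

(8.2333, 6.6333)


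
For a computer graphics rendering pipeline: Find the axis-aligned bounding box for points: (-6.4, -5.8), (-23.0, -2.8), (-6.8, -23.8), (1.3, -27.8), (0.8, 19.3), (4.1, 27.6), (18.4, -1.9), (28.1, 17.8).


x range: [-23, 28.1]
y range: [-27.8, 27.6]
Bounding box: (-23,-27.8) to (28.1,27.6)

(-23,-27.8) to (28.1,27.6)


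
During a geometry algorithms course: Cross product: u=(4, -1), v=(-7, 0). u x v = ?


u x v = u_x*v_y - u_y*v_x = 4*0 - (-1)*(-7)
= 0 - 7 = -7

-7


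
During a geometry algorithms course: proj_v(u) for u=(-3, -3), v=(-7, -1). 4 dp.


u.v = 24, |v| = sqrt(50) = 7.0711
Scalar projection = u.v / |v| = 24 / sqrt(50) = 3.3941

3.3941


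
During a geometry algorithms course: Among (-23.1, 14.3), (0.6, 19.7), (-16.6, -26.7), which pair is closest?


d(P0,P1) = 24.3074, d(P0,P2) = 41.512, d(P1,P2) = 49.4854
Closest: P0 and P1

Closest pair: (-23.1, 14.3) and (0.6, 19.7), distance = 24.3074


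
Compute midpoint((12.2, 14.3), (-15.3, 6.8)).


M = ((12.2+(-15.3))/2, (14.3+6.8)/2)
= (-1.55, 10.55)

(-1.55, 10.55)


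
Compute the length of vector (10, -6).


|u| = sqrt(10^2 + (-6)^2) = sqrt(136) = 11.6619

11.6619


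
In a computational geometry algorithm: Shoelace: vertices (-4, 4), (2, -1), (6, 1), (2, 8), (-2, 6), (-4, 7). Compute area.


Shoelace sum: ((-4)*(-1) - 2*4) + (2*1 - 6*(-1)) + (6*8 - 2*1) + (2*6 - (-2)*8) + ((-2)*7 - (-4)*6) + ((-4)*4 - (-4)*7)
= 100
Area = |100|/2 = 50

50


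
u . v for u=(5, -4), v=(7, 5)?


u . v = u_x*v_x + u_y*v_y = 5*7 + (-4)*5
= 35 + (-20) = 15

15


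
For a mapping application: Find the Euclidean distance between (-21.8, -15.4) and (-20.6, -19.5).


dx=1.2, dy=-4.1
d^2 = 1.2^2 + (-4.1)^2 = 18.25
d = sqrt(18.25) = 4.272

4.272


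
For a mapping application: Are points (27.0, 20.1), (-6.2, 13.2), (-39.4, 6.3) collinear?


Cross product: ((-6.2)-27)*(6.3-20.1) - (13.2-20.1)*((-39.4)-27)
= 0

Yes, collinear


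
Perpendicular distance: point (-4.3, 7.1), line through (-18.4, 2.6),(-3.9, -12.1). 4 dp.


|cross product| = 272.52
|line direction| = sqrt(426.34) = 20.648
Distance = 272.52/sqrt(426.34) = 13.1984

13.1984


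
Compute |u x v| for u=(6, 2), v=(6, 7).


|u x v| = |6*7 - 2*6|
= |42 - 12| = 30

30


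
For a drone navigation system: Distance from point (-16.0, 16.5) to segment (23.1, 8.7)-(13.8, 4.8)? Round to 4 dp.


Project P onto AB: t = 1 (clamped to [0,1])
Closest point on segment: (13.8, 4.8)
Distance: 32.0145

32.0145


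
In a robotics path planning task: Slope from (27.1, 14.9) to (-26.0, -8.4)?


slope = (y2-y1)/(x2-x1) = ((-8.4)-14.9)/((-26)-27.1) = (-23.3)/(-53.1) = 0.4388

0.4388


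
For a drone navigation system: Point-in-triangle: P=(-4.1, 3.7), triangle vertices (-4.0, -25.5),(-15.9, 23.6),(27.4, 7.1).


Cross products: AB x AP = -342.57, BC x BP = -666.97, CA x CP = -920.14
All same sign? yes

Yes, inside


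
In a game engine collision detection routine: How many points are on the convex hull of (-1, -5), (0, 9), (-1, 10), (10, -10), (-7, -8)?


Convex hull vertices (CCW): (-7, -8), (10, -10), (0, 9), (-1, 10)
Count = 4

4


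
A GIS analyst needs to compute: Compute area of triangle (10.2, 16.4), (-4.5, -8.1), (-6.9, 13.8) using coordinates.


Area = |x_A(y_B-y_C) + x_B(y_C-y_A) + x_C(y_A-y_B)|/2
= |(-223.38) + 11.7 + (-169.05)|/2
= 380.73/2 = 190.365

190.365


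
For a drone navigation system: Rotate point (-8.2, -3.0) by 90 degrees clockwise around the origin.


90° CW: (x,y) -> (y, -x)
(-8.2,-3) -> (-3, 8.2)

(-3, 8.2)


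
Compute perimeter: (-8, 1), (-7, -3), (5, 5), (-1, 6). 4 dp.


Sides: (-8, 1)->(-7, -3): sqrt(17) = 4.123106, (-7, -3)->(5, 5): sqrt(208) = 14.422205, (5, 5)->(-1, 6): sqrt(37) = 6.082763, (-1, 6)->(-8, 1): sqrt(74) = 8.602325
Sum = 33.230399
Perimeter = 33.2304

33.2304


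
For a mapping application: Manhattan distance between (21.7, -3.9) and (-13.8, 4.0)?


|21.7-(-13.8)| + |(-3.9)-4| = 35.5 + 7.9 = 43.4

43.4


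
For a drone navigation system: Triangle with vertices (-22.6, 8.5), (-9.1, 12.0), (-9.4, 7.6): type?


Side lengths squared: AB^2=194.5, BC^2=19.45, CA^2=175.05
Sorted: [19.45, 175.05, 194.5]
By sides: Scalene, By angles: Right

Scalene, Right


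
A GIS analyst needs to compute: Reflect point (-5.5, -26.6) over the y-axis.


Reflection over y-axis: (x,y) -> (-x,y)
(-5.5, -26.6) -> (5.5, -26.6)

(5.5, -26.6)


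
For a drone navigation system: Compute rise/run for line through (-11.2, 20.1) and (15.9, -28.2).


slope = (y2-y1)/(x2-x1) = ((-28.2)-20.1)/(15.9-(-11.2)) = (-48.3)/27.1 = -1.7823

-1.7823


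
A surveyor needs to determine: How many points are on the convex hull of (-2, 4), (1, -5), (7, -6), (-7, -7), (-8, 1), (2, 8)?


Convex hull vertices (CCW): (-8, 1), (-7, -7), (7, -6), (2, 8)
Count = 4

4


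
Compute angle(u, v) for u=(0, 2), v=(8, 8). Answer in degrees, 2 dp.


u.v = 16, |u| = sqrt(4) = 2, |v| = sqrt(128) = 11.3137
cos(theta) = u.v/(|u||v|) = 16/sqrt(512) = 0.707107
theta = acos(0.707107) = 45 degrees

45 degrees


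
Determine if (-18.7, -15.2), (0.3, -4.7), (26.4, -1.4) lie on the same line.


Cross product: (0.3-(-18.7))*((-1.4)-(-15.2)) - ((-4.7)-(-15.2))*(26.4-(-18.7))
= -211.35

No, not collinear
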